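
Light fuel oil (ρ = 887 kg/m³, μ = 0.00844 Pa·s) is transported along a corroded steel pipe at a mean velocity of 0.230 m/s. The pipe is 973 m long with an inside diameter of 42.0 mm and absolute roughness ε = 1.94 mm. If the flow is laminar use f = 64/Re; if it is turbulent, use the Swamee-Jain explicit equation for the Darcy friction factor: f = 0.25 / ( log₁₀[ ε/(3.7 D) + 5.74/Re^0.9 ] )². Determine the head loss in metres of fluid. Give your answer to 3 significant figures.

Reynolds number Re = ρVD/μ = 887 · 0.23 · 0.042 / 0.00844 = 1015.
Re < 2300 → laminar flow, so f = 64/Re = 64/1015 = 0.06304 (the turbulent correlation is not needed).
Darcy-Weisbach: ΔP = f(L/D)(ρV²/2) = 0.06304·(973/0.042)·(887·0.23²/2) = 0.06304·2.317e+04·23.46 = 3.426e+04 Pa.
Head loss h_f = ΔP/(ρg) = 3.426e+04/(887·9.81) = 3.94 m.

h_f ≈ 3.94 m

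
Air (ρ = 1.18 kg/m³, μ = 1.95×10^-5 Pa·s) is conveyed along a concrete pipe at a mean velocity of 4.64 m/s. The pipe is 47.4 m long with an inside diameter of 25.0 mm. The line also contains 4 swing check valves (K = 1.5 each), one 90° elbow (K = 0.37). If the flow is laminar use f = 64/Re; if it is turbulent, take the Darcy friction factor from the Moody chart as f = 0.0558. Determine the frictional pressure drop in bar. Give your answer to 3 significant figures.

Reynolds number Re = ρVD/μ = 1.18 · 4.64 · 0.025 / 1.95e-05 = 7019.
Re > 4000 → turbulent; use the Moody-chart value f = 0.0558.
Total minor-loss coefficient ΣK = 4·1.5 + 1·0.37 = 6.37.
ΔP = [f·L/D + ΣK]·(ρV²/2) = [0.0558·47.4/0.025 + 6.37]·(1.18·4.64²/2) = [105.8 + 6.37]·12.7 = 1425 Pa.
ΔP = 1425 Pa = 0.0142 bar.

ΔP ≈ 0.0142 bar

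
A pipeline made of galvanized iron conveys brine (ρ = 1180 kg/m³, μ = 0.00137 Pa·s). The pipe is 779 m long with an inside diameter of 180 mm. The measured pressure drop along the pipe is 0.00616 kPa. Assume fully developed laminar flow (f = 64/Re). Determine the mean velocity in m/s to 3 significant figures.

For laminar flow, f = 64/Re with Re = ρVD/μ, so Darcy-Weisbach reduces to ΔP = 32μLV/D². Solving for V: V = ΔP·D²/(32μL) = 6.16·(0.18)²/(32·0.00137·779) = 0.005844 m/s.
Check: Re = ρVD/μ = 1180·0.005844·0.18/0.00137 = 906 < 2300, so the laminar assumption holds.

V ≈ 0.00584 m/s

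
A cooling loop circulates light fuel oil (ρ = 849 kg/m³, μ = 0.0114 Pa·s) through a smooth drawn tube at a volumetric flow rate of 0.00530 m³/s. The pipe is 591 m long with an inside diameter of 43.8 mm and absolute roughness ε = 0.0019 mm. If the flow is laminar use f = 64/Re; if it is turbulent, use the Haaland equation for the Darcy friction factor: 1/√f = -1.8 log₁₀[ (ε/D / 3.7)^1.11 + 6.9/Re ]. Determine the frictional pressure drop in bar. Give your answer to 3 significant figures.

ΔP ≈ 21.1 bar

Cross-sectional area A = πD²/4 = π(0.0438)²/4 = 0.001507 m²; mean velocity V = Q/A = 0.0053/0.001507 = 3.518 m/s.
Reynolds number Re = ρVD/μ = 849 · 3.518 · 0.0438 / 0.0114 = 1.147e+04.
Re > 4000 → turbulent. Relative roughness ε/D = 1.9e-06/0.0438 = 4.34e-05. Haaland: 1/√f = -1.8 log₁₀[(4.34e-05/3.7)^1.11 + 6.9/1.147e+04] = -1.8 log₁₀[3.36e-06 + 0.000601] = 5.793, so f = 0.0298.
Darcy-Weisbach: ΔP = f(L/D)(ρV²/2) = 0.0298·(591/0.0438)·(849·3.518²/2) = 0.0298·1.349e+04·5252 = 2.112e+06 Pa.
ΔP = 2.112e+06 Pa = 21.1 bar.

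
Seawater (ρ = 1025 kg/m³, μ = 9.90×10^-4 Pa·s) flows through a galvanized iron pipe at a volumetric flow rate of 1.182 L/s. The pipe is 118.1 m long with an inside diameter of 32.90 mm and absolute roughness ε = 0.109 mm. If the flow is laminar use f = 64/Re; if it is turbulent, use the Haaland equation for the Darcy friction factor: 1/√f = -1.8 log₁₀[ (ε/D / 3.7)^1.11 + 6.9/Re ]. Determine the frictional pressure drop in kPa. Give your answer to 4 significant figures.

Q = 1.182 L/s = 1.182/1000 = 0.001182 m³/s.
Cross-sectional area A = πD²/4 = π(0.0329)²/4 = 0.0008501 m²; mean velocity V = Q/A = 0.001182/0.0008501 = 1.39 m/s.
Reynolds number Re = ρVD/μ = 1025 · 1.39 · 0.0329 / 0.00099 = 4.736e+04.
Re > 4000 → turbulent. Relative roughness ε/D = 0.000109/0.0329 = 0.00331. Haaland: 1/√f = -1.8 log₁₀[(0.00331/3.7)^1.11 + 6.9/4.736e+04] = -1.8 log₁₀[0.000414 + 0.000146] = 5.854, so f = 0.02918.
Darcy-Weisbach: ΔP = f(L/D)(ρV²/2) = 0.02918·(118.1/0.0329)·(1025·1.39²/2) = 0.02918·3590·990.8 = 1.038e+05 Pa.
ΔP = 1.038e+05 Pa = 103.8 kPa.

ΔP ≈ 103.8 kPa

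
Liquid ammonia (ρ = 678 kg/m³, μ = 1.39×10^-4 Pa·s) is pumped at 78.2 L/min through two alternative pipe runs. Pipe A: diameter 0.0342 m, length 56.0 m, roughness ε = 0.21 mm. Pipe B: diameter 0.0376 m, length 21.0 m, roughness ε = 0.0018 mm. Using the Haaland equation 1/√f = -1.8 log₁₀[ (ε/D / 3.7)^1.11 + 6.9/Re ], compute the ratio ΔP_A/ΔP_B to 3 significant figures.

Pipe A: V = Q/A = 0.001303/0.0009186 = 1.419 m/s; Re = 2.367e+05; ε/D = 0.00614; Haaland → f = 0.03273; ΔP_A = f(L/D)(ρV²/2) = 3.657e+04 Pa.
Pipe B: V = Q/A = 0.001303/0.00111 = 1.174 m/s; Re = 2.153e+05; ε/D = 4.79e-05; Haaland → f = 0.01561; ΔP_B = f(L/D)(ρV²/2) = 4073 Pa.
ΔP_A/ΔP_B = 3.657e+04/4073 = 8.98.

ΔP_A/ΔP_B ≈ 8.98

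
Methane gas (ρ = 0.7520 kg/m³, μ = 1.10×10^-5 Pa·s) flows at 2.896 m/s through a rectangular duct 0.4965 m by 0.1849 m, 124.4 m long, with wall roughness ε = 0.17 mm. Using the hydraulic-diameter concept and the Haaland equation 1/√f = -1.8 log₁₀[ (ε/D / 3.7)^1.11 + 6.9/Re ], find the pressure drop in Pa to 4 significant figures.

Hydraulic diameter D_h = 4A/P = 4·(0.4965·0.1849)/(2·(0.4965+0.1849)) = 0.3672/1.363 = 0.2695 m.
Re = ρVD_h/μ = 0.752·2.896·0.2695/1.1e-05 = 5.335e+04.
ε/D_h = 0.00017/0.2695 = 0.000631; Haaland gives 1/√f = -1.8 log₁₀[6.57e-05+0.000129] = 6.678, so f = 0.02242.
ΔP = f(L/D_h)(ρV²/2) = 0.02242·124.4/0.2695·3.153 = 32.65 Pa.

ΔP ≈ 32.65 Pa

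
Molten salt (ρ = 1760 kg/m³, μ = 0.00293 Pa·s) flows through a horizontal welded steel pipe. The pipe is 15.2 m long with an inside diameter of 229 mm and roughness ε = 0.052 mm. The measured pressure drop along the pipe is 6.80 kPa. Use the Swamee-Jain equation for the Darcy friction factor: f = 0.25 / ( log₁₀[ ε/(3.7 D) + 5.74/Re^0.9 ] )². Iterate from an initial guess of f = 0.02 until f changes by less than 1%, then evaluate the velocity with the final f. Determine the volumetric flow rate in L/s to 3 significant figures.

Rearranging Darcy-Weisbach: V = √(2·ΔP·D/(f·L·ρ)). With ε/D = 5.2e-05/0.229 = 0.000227, iterate starting from f = 0.02:
  f = 0.02 → V = √(2·6800·0.229/(0.02·15.2·1760)) = 2.413 m/s; Re = ρVD/μ = 3.319e+05; f → 0.01635
  f = 0.01635 → V = 2.668 m/s; Re = 3.67e+05; f → 0.01619
Converged (Δf/f < 1%). With the final f = 0.01619: V = √(2·6800·0.229/(0.01619·15.2·1760)) = 2.681 m/s.
Q = V·A = 2.681·(π/4·0.229²) = 0.1104 m³/s = 110 L/s.

Q ≈ 110 L/s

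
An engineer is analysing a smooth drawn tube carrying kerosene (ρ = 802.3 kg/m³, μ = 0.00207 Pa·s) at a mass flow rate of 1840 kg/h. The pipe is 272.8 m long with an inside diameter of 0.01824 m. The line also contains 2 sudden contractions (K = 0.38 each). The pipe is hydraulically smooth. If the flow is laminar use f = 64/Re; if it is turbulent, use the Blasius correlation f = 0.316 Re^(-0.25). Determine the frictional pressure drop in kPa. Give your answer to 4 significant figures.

ΔP ≈ 985.3 kPa

ṁ = 1840 kg/h = 1840/3600 = 0.5111 kg/s.
A = πD²/4 = π(0.01824)²/4 = 0.0002613 m²; mean velocity V = ṁ/(ρA) = 0.5111/(802.3 · 0.0002613) = 2.438 m/s.
Reynolds number Re = ρVD/μ = 802.3 · 2.438 · 0.01824 / 0.00207 = 1.724e+04.
Re > 4000 → turbulent. Smooth-pipe (Blasius): f = 0.316 Re^(-0.25) = 0.316/(1.724e+04)^0.25 = 0.02758.
Total minor-loss coefficient ΣK = 2·0.38 = 0.76.
ΔP = [f·L/D + ΣK]·(ρV²/2) = [0.02758·272.8/0.01824 + 0.76]·(802.3·2.438²/2) = [412.5 + 0.76]·2384 = 9.853e+05 Pa.
ΔP = 9.853e+05 Pa = 985.3 kPa.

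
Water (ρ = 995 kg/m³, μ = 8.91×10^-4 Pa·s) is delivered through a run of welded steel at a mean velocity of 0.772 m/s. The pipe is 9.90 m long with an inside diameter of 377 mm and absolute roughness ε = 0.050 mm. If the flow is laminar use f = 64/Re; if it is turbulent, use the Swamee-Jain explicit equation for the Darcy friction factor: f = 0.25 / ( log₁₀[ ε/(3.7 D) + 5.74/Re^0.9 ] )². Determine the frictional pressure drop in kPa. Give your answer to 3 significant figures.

Reynolds number Re = ρVD/μ = 995 · 0.772 · 0.377 / 0.000891 = 3.25e+05.
Re > 4000 → turbulent. Relative roughness ε/D = 5e-05/0.377 = 0.000133. Swamee-Jain: f = 0.25/(log₁₀[0.000133/3.7 + 5.74/3.25e+05^0.9])² = 0.25/(log₁₀[3.58e-05 + 6.28e-05])² = 0.25/(-4.006)² = 0.01558.
Darcy-Weisbach: ΔP = f(L/D)(ρV²/2) = 0.01558·(9.9/0.377)·(995·0.772²/2) = 0.01558·26.26·296.5 = 121.3 Pa.
ΔP = 121.3 Pa = 0.121 kPa.

ΔP ≈ 0.121 kPa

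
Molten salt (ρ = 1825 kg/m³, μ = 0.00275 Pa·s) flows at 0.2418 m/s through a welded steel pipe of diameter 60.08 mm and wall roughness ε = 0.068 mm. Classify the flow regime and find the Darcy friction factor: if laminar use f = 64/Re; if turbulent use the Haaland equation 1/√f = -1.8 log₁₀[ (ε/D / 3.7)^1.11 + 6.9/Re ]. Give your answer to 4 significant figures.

Re = ρVD/μ = 1825·0.2418·0.06008/0.00275 = 9641.
Re > 4000 → turbulent. ε/D = 6.8e-05/0.06008 = 0.00113; Haaland: 1/√f = -1.8 log₁₀[0.000126 + 0.000716] = 5.535, so f = 0.03264.

f ≈ 0.03264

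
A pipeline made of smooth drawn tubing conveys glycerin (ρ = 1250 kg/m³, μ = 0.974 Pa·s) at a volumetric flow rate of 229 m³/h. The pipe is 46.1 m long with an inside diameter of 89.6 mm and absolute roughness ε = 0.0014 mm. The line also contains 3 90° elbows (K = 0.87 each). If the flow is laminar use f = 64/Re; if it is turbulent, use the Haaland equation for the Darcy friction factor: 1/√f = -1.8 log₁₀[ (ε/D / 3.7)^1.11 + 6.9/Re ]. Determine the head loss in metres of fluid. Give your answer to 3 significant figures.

Q = 229 m³/h = 229/3600 = 0.06361 m³/s.
Cross-sectional area A = πD²/4 = π(0.0896)²/4 = 0.006305 m²; mean velocity V = Q/A = 0.06361/0.006305 = 10.09 m/s.
Reynolds number Re = ρVD/μ = 1250 · 10.09 · 0.0896 / 0.974 = 1160.
Re < 2300 → laminar flow, so f = 64/Re = 64/1160 = 0.05517 (the turbulent correlation is not needed).
Total minor-loss coefficient ΣK = 3·0.87 = 2.61.
ΔP = [f·L/D + ΣK]·(ρV²/2) = [0.05517·46.1/0.0896 + 2.61]·(1250·10.09²/2) = [28.38 + 2.61]·6.361e+04 = 1.972e+06 Pa.
Head loss h_f = ΔP/(ρg) = 1.972e+06/(1250·9.81) = 161 m.

h_f ≈ 161 m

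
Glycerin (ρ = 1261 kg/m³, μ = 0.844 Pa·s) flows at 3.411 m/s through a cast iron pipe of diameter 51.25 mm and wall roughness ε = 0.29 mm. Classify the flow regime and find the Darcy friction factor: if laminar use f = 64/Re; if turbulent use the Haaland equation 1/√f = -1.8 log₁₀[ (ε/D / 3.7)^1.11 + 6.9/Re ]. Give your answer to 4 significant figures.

Re = ρVD/μ = 1261·3.411·0.05125/0.844 = 261.2.
Re < 2300 → laminar, so f = 64/Re = 0.245 (roughness is irrelevant in laminar flow).

f ≈ 0.2450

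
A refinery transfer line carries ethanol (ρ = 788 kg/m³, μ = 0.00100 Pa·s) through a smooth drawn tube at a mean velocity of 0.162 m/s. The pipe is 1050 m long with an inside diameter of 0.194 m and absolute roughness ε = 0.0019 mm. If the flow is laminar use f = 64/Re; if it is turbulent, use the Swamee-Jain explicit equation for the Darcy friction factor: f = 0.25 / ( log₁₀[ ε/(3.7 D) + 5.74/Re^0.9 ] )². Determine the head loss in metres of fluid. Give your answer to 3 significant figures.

Reynolds number Re = ρVD/μ = 788 · 0.162 · 0.194 / 0.001 = 2.477e+04.
Re > 4000 → turbulent. Relative roughness ε/D = 1.9e-06/0.194 = 9.79e-06. Swamee-Jain: f = 0.25/(log₁₀[9.79e-06/3.7 + 5.74/2.477e+04^0.9])² = 0.25/(log₁₀[2.65e-06 + 0.000637])² = 0.25/(-3.194)² = 0.02451.
Darcy-Weisbach: ΔP = f(L/D)(ρV²/2) = 0.02451·(1050/0.194)·(788·0.162²/2) = 0.02451·5412·10.34 = 1372 Pa.
Head loss h_f = ΔP/(ρg) = 1372/(788·9.81) = 0.177 m.

h_f ≈ 0.177 m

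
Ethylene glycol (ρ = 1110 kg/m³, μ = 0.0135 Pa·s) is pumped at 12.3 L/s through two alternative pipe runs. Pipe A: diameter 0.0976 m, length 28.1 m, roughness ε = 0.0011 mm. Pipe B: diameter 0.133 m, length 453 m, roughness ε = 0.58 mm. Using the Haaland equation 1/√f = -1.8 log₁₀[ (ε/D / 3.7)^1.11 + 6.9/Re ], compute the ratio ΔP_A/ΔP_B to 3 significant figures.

ΔP_A/ΔP_B ≈ 0.227

Pipe A: V = Q/A = 0.0123/0.007482 = 1.644 m/s; Re = 1.319e+04; ε/D = 1.13e-05; Haaland → f = 0.02867; ΔP_A = f(L/D)(ρV²/2) = 1.238e+04 Pa.
Pipe B: V = Q/A = 0.0123/0.01389 = 0.8853 m/s; Re = 9682; ε/D = 0.00436; Haaland → f = 0.03683; ΔP_B = f(L/D)(ρV²/2) = 5.457e+04 Pa.
ΔP_A/ΔP_B = 1.238e+04/5.457e+04 = 0.227.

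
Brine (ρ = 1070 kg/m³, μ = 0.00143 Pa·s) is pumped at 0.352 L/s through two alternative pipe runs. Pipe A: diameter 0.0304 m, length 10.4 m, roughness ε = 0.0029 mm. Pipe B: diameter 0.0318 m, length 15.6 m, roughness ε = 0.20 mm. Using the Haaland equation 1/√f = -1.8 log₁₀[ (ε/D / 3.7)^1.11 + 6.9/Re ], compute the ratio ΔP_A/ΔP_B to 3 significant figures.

Pipe A: V = Q/A = 0.000352/0.0007258 = 0.485 m/s; Re = 1.103e+04; ε/D = 9.54e-05; Haaland → f = 0.03017; ΔP_A = f(L/D)(ρV²/2) = 1299 Pa.
Pipe B: V = Q/A = 0.000352/0.0007942 = 0.4432 m/s; Re = 1.055e+04; ε/D = 0.00629; Haaland → f = 0.03868; ΔP_B = f(L/D)(ρV²/2) = 1994 Pa.
ΔP_A/ΔP_B = 1299/1994 = 0.651.

ΔP_A/ΔP_B ≈ 0.651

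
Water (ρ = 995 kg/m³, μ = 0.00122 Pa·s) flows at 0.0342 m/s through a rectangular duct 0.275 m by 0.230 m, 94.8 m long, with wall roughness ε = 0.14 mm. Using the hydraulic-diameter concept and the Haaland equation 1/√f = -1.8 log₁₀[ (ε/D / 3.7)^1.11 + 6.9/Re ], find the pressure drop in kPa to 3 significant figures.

Hydraulic diameter D_h = 4A/P = 4·(0.275·0.23)/(2·(0.275+0.23)) = 0.253/1.01 = 0.2505 m.
Re = ρVD_h/μ = 995·0.0342·0.2505/0.00122 = 6987.
ε/D_h = 0.00014/0.2505 = 0.000559; Haaland gives 1/√f = -1.8 log₁₀[5.74e-05+0.000988] = 5.366, so f = 0.03473.
ΔP = f(L/D_h)(ρV²/2) = 0.03473·94.8/0.2505·0.5819 = 7.649 Pa.
ΔP = 0.00765 kPa.

ΔP ≈ 0.00765 kPa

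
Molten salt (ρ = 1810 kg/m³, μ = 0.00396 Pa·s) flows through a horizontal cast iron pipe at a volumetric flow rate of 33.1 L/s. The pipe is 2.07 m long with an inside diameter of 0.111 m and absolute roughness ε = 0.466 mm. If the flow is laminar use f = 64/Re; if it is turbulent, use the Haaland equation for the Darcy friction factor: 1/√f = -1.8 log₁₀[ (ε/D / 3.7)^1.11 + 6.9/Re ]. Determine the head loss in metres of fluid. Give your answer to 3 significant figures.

h_f ≈ 0.327 m

Q = 33.1 L/s = 33.1/1000 = 0.0331 m³/s.
Cross-sectional area A = πD²/4 = π(0.111)²/4 = 0.009677 m²; mean velocity V = Q/A = 0.0331/0.009677 = 3.421 m/s.
Reynolds number Re = ρVD/μ = 1810 · 3.421 · 0.111 / 0.00396 = 1.735e+05.
Re > 4000 → turbulent. Relative roughness ε/D = 0.000466/0.111 = 0.0042. Haaland: 1/√f = -1.8 log₁₀[(0.0042/3.7)^1.11 + 6.9/1.735e+05] = -1.8 log₁₀[0.000538 + 3.98e-05] = 5.829, so f = 0.02943.
Darcy-Weisbach: ΔP = f(L/D)(ρV²/2) = 0.02943·(2.07/0.111)·(1810·3.421²/2) = 0.02943·18.65·1.059e+04 = 5812 Pa.
Head loss h_f = ΔP/(ρg) = 5812/(1810·9.81) = 0.327 m.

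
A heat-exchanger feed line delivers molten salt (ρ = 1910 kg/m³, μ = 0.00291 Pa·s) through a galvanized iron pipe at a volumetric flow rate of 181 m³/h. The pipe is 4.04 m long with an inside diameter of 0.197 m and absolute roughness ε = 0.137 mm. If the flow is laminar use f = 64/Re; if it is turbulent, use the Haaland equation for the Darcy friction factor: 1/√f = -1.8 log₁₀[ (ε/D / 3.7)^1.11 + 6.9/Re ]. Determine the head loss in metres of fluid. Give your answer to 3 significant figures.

h_f ≈ 0.0555 m

Q = 181 m³/h = 181/3600 = 0.05028 m³/s.
Cross-sectional area A = πD²/4 = π(0.197)²/4 = 0.03048 m²; mean velocity V = Q/A = 0.05028/0.03048 = 1.65 m/s.
Reynolds number Re = ρVD/μ = 1910 · 1.65 · 0.197 / 0.00291 = 2.133e+05.
Re > 4000 → turbulent. Relative roughness ε/D = 0.000137/0.197 = 0.000695. Haaland: 1/√f = -1.8 log₁₀[(0.000695/3.7)^1.11 + 6.9/2.133e+05] = -1.8 log₁₀[7.31e-05 + 3.24e-05] = 7.158, so f = 0.01952.
Darcy-Weisbach: ΔP = f(L/D)(ρV²/2) = 0.01952·(4.04/0.197)·(1910·1.65²/2) = 0.01952·20.51·2598 = 1040 Pa.
Head loss h_f = ΔP/(ρg) = 1040/(1910·9.81) = 0.0555 m.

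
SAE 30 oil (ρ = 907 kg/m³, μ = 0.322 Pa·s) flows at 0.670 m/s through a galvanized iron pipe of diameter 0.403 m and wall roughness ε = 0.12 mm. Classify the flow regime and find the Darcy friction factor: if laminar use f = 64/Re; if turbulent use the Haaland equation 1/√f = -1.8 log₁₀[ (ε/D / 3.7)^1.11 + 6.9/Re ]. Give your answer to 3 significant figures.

Re = ρVD/μ = 907·0.67·0.403/0.322 = 760.6.
Re < 2300 → laminar, so f = 64/Re = 0.08415 (roughness is irrelevant in laminar flow).

f ≈ 0.0841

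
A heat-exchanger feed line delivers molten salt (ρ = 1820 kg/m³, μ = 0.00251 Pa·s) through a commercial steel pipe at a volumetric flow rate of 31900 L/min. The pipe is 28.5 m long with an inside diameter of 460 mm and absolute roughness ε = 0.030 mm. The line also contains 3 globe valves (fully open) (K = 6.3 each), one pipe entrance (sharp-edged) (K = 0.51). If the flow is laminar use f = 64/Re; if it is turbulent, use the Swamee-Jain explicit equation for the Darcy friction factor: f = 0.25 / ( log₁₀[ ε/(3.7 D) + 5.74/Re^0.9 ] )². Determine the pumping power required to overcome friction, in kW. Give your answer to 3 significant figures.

P ≈ 100 kW

Q = 31900 L/min = 31900/60000 = 0.5317 m³/s.
Cross-sectional area A = πD²/4 = π(0.46)²/4 = 0.1662 m²; mean velocity V = Q/A = 0.5317/0.1662 = 3.199 m/s.
Reynolds number Re = ρVD/μ = 1820 · 3.199 · 0.46 / 0.00251 = 1.067e+06.
Re > 4000 → turbulent. Relative roughness ε/D = 3e-05/0.46 = 6.52e-05. Swamee-Jain: f = 0.25/(log₁₀[6.52e-05/3.7 + 5.74/1.067e+06^0.9])² = 0.25/(log₁₀[1.76e-05 + 2.16e-05])² = 0.25/(-4.407)² = 0.01287.
Total minor-loss coefficient ΣK = 3·6.3 + 1·0.51 = 19.4.
ΔP = [f·L/D + ΣK]·(ρV²/2) = [0.01287·28.5/0.46 + 19.4]·(1820·3.199²/2) = [0.7975 + 19.4]·9313 = 1.882e+05 Pa.
Pumping power P = QΔP = 0.5317·1.882e+05 = 100100 W = 100 kW.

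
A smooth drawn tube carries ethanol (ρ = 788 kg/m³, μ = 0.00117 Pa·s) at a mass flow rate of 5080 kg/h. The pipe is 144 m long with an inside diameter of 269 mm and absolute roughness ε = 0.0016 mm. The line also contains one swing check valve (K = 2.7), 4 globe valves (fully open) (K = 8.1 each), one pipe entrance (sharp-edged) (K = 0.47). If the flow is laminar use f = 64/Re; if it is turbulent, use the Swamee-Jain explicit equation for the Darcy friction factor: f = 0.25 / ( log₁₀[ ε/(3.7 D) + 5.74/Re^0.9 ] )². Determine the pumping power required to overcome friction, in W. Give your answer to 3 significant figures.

ṁ = 5080 kg/h = 5080/3600 = 1.411 kg/s.
A = πD²/4 = π(0.269)²/4 = 0.05683 m²; mean velocity V = ṁ/(ρA) = 1.411/(788 · 0.05683) = 0.03151 m/s.
Reynolds number Re = ρVD/μ = 788 · 0.03151 · 0.269 / 0.00117 = 5709.
Re > 4000 → turbulent. Relative roughness ε/D = 1.6e-06/0.269 = 5.95e-06. Swamee-Jain: f = 0.25/(log₁₀[5.95e-06/3.7 + 5.74/5709^0.9])² = 0.25/(log₁₀[1.61e-06 + 0.00239])² = 0.25/(-2.622)² = 0.03637.
Total minor-loss coefficient ΣK = 1·2.7 + 4·8.1 + 1·0.47 = 35.6.
ΔP = [f·L/D + ΣK]·(ρV²/2) = [0.03637·144/0.269 + 35.6]·(788·0.03151²/2) = [19.47 + 35.6]·0.3912 = 21.53 Pa.
Q = ṁ/ρ = 1.411/788 = 0.001791 m³/s.
Pumping power P = QΔP = 0.001791·21.53 = 0.03856 W = 0.0386 W.

P ≈ 0.0386 W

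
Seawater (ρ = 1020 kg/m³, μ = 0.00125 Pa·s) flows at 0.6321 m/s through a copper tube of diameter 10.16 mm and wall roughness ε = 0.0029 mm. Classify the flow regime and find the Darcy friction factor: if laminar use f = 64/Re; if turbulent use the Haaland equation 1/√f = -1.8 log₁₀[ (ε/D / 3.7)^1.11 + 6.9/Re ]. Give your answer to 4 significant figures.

Re = ρVD/μ = 1020·0.6321·0.01016/0.00125 = 5240.
Re > 4000 → turbulent. ε/D = 2.9e-06/0.01016 = 0.000285; Haaland: 1/√f = -1.8 log₁₀[2.72e-05 + 0.00132] = 5.169, so f = 0.03743.

f ≈ 0.03743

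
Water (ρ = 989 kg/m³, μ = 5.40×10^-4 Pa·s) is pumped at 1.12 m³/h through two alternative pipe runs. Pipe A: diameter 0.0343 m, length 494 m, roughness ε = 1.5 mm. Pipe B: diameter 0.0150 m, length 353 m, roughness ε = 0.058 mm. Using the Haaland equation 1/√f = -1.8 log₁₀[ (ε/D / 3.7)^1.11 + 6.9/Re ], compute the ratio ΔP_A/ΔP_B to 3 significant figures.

Pipe A: V = Q/A = 0.0003111/0.000924 = 0.3367 m/s; Re = 2.115e+04; ε/D = 0.0437; Haaland → f = 0.06865; ΔP_A = f(L/D)(ρV²/2) = 5.543e+04 Pa.
Pipe B: V = Q/A = 0.0003111/0.0001767 = 1.761 m/s; Re = 4.837e+04; ε/D = 0.00387; Haaland → f = 0.03018; ΔP_B = f(L/D)(ρV²/2) = 1.089e+06 Pa.
ΔP_A/ΔP_B = 5.543e+04/1.089e+06 = 0.0509.

ΔP_A/ΔP_B ≈ 0.0509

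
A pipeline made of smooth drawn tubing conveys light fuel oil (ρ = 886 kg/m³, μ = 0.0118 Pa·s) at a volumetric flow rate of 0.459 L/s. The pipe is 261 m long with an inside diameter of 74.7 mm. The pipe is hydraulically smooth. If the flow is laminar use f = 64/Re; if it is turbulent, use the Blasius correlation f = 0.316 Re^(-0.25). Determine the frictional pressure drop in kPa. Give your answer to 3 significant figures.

ΔP ≈ 1.85 kPa

Q = 0.459 L/s = 0.459/1000 = 0.000459 m³/s.
Cross-sectional area A = πD²/4 = π(0.0747)²/4 = 0.004383 m²; mean velocity V = Q/A = 0.000459/0.004383 = 0.1047 m/s.
Reynolds number Re = ρVD/μ = 886 · 0.1047 · 0.0747 / 0.0118 = 587.4.
Re < 2300 → laminar flow, so f = 64/Re = 64/587.4 = 0.1089 (the turbulent correlation is not needed).
Darcy-Weisbach: ΔP = f(L/D)(ρV²/2) = 0.1089·(261/0.0747)·(886·0.1047²/2) = 0.1089·3494·4.859 = 1850 Pa.
ΔP = 1850 Pa = 1.85 kPa.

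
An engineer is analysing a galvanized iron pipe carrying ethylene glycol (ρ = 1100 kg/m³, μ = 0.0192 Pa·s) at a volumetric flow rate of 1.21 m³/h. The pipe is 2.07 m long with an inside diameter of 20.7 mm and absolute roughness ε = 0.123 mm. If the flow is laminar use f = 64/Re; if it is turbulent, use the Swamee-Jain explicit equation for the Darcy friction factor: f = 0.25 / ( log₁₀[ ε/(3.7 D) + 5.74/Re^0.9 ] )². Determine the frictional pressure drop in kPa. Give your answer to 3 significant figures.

ΔP ≈ 2.96 kPa

Q = 1.21 m³/h = 1.21/3600 = 0.0003361 m³/s.
Cross-sectional area A = πD²/4 = π(0.0207)²/4 = 0.0003365 m²; mean velocity V = Q/A = 0.0003361/0.0003365 = 0.9987 m/s.
Reynolds number Re = ρVD/μ = 1100 · 0.9987 · 0.0207 / 0.0192 = 1184.
Re < 2300 → laminar flow, so f = 64/Re = 64/1184 = 0.05403 (the turbulent correlation is not needed).
Darcy-Weisbach: ΔP = f(L/D)(ρV²/2) = 0.05403·(2.07/0.0207)·(1100·0.9987²/2) = 0.05403·100·548.6 = 2964 Pa.
ΔP = 2964 Pa = 2.96 kPa.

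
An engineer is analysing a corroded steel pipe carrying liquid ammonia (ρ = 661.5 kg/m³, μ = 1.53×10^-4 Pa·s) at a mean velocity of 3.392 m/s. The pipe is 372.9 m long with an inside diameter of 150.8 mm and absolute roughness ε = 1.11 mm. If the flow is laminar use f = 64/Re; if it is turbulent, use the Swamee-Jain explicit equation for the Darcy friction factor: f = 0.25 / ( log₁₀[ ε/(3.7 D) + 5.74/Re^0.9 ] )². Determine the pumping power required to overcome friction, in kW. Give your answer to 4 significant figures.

Reynolds number Re = ρVD/μ = 661.5 · 3.392 · 0.1508 / 0.000153 = 2.212e+06.
Re > 4000 → turbulent. Relative roughness ε/D = 0.00111/0.1508 = 0.00736. Swamee-Jain: f = 0.25/(log₁₀[0.00736/3.7 + 5.74/2.212e+06^0.9])² = 0.25/(log₁₀[0.00199 + 1.12e-05])² = 0.25/(-2.699)² = 0.03432.
Darcy-Weisbach: ΔP = f(L/D)(ρV²/2) = 0.03432·(372.9/0.1508)·(661.5·3.392²/2) = 0.03432·2473·3805 = 3.23e+05 Pa.
Q = V·A = 3.392·0.01786 = 0.06058 m³/s.
Pumping power P = QΔP = 0.06058·3.23e+05 = 19567 W = 19.57 kW.

P ≈ 19.57 kW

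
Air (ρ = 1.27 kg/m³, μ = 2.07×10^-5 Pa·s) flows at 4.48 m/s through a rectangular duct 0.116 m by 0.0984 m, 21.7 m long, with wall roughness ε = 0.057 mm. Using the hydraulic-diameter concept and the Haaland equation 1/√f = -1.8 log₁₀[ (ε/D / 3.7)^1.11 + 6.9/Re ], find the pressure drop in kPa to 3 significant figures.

Hydraulic diameter D_h = 4A/P = 4·(0.116·0.0984)/(2·(0.116+0.0984)) = 0.04566/0.4288 = 0.1065 m.
Re = ρVD_h/μ = 1.27·4.48·0.1065/2.07e-05 = 2.927e+04.
ε/D_h = 5.7e-05/0.1065 = 0.000535; Haaland gives 1/√f = -1.8 log₁₀[5.47e-05+0.000236] = 6.366, so f = 0.02467.
ΔP = f(L/D_h)(ρV²/2) = 0.02467·21.7/0.1065·12.74 = 64.08 Pa.
ΔP = 0.0641 kPa.

ΔP ≈ 0.0641 kPa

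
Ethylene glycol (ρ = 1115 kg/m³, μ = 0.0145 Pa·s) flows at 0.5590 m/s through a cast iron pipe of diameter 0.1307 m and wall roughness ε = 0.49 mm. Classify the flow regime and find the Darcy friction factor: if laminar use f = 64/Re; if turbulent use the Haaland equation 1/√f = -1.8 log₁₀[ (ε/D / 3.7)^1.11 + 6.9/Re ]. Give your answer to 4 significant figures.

Re = ρVD/μ = 1115·0.559·0.1307/0.0145 = 5618.
Re > 4000 → turbulent. ε/D = 0.00049/0.1307 = 0.00375; Haaland: 1/√f = -1.8 log₁₀[0.000475 + 0.00123] = 4.984, so f = 0.04026.

f ≈ 0.04026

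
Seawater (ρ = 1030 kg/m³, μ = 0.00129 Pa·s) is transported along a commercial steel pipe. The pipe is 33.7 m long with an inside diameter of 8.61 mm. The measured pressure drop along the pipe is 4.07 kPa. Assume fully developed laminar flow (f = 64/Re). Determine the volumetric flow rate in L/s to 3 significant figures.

Q ≈ 0.0126 L/s

For laminar flow, f = 64/Re with Re = ρVD/μ, so Darcy-Weisbach reduces to ΔP = 32μLV/D². Solving for V: V = ΔP·D²/(32μL) = 4070·(0.00861)²/(32·0.00129·33.7) = 0.2169 m/s.
Check: Re = ρVD/μ = 1030·0.2169·0.00861/0.00129 = 1491 < 2300, so the laminar assumption holds.
Q = V·A = 0.2169·(π/4·0.00861²) = 1.263e-05 m³/s = 0.0126 L/s.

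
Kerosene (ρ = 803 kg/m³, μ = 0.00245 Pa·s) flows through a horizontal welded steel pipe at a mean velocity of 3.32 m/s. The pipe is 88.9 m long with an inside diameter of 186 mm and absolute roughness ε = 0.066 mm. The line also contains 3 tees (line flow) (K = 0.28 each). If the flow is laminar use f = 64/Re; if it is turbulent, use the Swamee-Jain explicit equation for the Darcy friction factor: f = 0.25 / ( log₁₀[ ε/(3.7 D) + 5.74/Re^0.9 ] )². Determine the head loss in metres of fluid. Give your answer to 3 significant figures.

h_f ≈ 5.33 m

Reynolds number Re = ρVD/μ = 803 · 3.32 · 0.186 / 0.00245 = 2.024e+05.
Re > 4000 → turbulent. Relative roughness ε/D = 6.6e-05/0.186 = 0.000355. Swamee-Jain: f = 0.25/(log₁₀[0.000355/3.7 + 5.74/2.024e+05^0.9])² = 0.25/(log₁₀[9.59e-05 + 9.62e-05])² = 0.25/(-3.716)² = 0.0181.
Total minor-loss coefficient ΣK = 3·0.28 = 0.84.
ΔP = [f·L/D + ΣK]·(ρV²/2) = [0.0181·88.9/0.186 + 0.84]·(803·3.32²/2) = [8.651 + 0.84]·4425 = 4.2e+04 Pa.
Head loss h_f = ΔP/(ρg) = 4.2e+04/(803·9.81) = 5.33 m.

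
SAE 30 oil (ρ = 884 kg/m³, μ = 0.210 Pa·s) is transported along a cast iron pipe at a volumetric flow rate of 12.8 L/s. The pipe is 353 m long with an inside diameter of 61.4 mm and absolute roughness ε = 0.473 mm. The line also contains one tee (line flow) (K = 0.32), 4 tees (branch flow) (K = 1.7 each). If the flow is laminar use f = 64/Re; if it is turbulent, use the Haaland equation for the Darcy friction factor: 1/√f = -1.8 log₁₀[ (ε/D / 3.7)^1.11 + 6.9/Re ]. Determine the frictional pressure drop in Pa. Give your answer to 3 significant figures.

ΔP ≈ 2.78×10^6 Pa

Q = 12.8 L/s = 12.8/1000 = 0.0128 m³/s.
Cross-sectional area A = πD²/4 = π(0.0614)²/4 = 0.002961 m²; mean velocity V = Q/A = 0.0128/0.002961 = 4.323 m/s.
Reynolds number Re = ρVD/μ = 884 · 4.323 · 0.0614 / 0.21 = 1117.
Re < 2300 → laminar flow, so f = 64/Re = 64/1117 = 0.05728 (the turbulent correlation is not needed).
Total minor-loss coefficient ΣK = 1·0.32 + 4·1.7 = 7.12.
ΔP = [f·L/D + ΣK]·(ρV²/2) = [0.05728·353/0.0614 + 7.12]·(884·4.323²/2) = [329.3 + 7.12]·8260 = 2.779e+06 Pa.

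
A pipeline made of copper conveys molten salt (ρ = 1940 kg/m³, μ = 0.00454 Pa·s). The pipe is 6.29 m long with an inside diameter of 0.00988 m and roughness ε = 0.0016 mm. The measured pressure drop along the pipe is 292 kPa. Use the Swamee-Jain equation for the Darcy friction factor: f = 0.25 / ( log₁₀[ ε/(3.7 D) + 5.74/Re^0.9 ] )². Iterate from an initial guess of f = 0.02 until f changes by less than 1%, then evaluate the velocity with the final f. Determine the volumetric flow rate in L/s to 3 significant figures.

Q ≈ 0.321 L/s

Rearranging Darcy-Weisbach: V = √(2·ΔP·D/(f·L·ρ)). With ε/D = 1.6e-06/0.00988 = 0.000162, iterate starting from f = 0.02:
  f = 0.02 → V = √(2·2.92e+05·0.00988/(0.02·6.29·1940)) = 4.862 m/s; Re = ρVD/μ = 2.053e+04; f → 0.02605
  f = 0.02605 → V = 4.26 m/s; Re = 1.799e+04; f → 0.0269
  f = 0.0269 → V = 4.193 m/s; Re = 1.77e+04; f → 0.027
Converged (Δf/f < 1%). With the final f = 0.027: V = √(2·2.92e+05·0.00988/(0.027·6.29·1940)) = 4.185 m/s.
Q = V·A = 4.185·(π/4·0.00988²) = 0.0003208 m³/s = 0.321 L/s.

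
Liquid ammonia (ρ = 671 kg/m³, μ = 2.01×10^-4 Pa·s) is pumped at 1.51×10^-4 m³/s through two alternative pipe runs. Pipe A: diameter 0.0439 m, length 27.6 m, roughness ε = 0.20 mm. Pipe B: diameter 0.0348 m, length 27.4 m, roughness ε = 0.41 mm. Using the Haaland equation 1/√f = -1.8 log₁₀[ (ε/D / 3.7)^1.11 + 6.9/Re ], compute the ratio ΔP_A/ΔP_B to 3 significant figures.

ΔP_A/ΔP_B ≈ 0.257

Pipe A: V = Q/A = 0.000151/0.001514 = 0.09976 m/s; Re = 1.462e+04; ε/D = 0.00456; Haaland → f = 0.03489; ΔP_A = f(L/D)(ρV²/2) = 73.24 Pa.
Pipe B: V = Q/A = 0.000151/0.0009511 = 0.1588 m/s; Re = 1.844e+04; ε/D = 0.0118; Haaland → f = 0.04282; ΔP_B = f(L/D)(ρV²/2) = 285 Pa.
ΔP_A/ΔP_B = 73.24/285 = 0.257.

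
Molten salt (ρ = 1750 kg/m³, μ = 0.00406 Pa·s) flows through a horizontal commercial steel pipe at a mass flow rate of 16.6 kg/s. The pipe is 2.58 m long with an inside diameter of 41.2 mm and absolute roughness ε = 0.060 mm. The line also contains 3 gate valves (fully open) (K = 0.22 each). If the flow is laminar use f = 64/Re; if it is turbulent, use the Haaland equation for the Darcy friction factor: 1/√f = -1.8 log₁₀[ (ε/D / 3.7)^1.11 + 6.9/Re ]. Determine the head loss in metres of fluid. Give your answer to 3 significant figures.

A = πD²/4 = π(0.0412)²/4 = 0.001333 m²; mean velocity V = ṁ/(ρA) = 16.6/(1750 · 0.001333) = 7.115 m/s.
Reynolds number Re = ρVD/μ = 1750 · 7.115 · 0.0412 / 0.00406 = 1.264e+05.
Re > 4000 → turbulent. Relative roughness ε/D = 6e-05/0.0412 = 0.00146. Haaland: 1/√f = -1.8 log₁₀[(0.00146/3.7)^1.11 + 6.9/1.264e+05] = -1.8 log₁₀[0.000166 + 5.46e-05] = 6.581, so f = 0.02309.
Total minor-loss coefficient ΣK = 3·0.22 = 0.66.
ΔP = [f·L/D + ΣK]·(ρV²/2) = [0.02309·2.58/0.0412 + 0.66]·(1750·7.115²/2) = [1.446 + 0.66]·4.43e+04 = 9.329e+04 Pa.
Head loss h_f = ΔP/(ρg) = 9.329e+04/(1750·9.81) = 5.43 m.

h_f ≈ 5.43 m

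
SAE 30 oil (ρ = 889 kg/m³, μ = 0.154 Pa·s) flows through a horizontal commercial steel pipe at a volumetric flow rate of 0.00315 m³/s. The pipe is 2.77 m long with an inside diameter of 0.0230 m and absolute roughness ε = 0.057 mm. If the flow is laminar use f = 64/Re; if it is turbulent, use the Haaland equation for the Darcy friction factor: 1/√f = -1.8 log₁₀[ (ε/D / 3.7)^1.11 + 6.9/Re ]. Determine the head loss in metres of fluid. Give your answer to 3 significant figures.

Cross-sectional area A = πD²/4 = π(0.023)²/4 = 0.0004155 m²; mean velocity V = Q/A = 0.00315/0.0004155 = 7.582 m/s.
Reynolds number Re = ρVD/μ = 889 · 7.582 · 0.023 / 0.154 = 1007.
Re < 2300 → laminar flow, so f = 64/Re = 64/1007 = 0.06358 (the turbulent correlation is not needed).
Darcy-Weisbach: ΔP = f(L/D)(ρV²/2) = 0.06358·(2.77/0.023)·(889·7.582²/2) = 0.06358·120.4·2.555e+04 = 1.956e+05 Pa.
Head loss h_f = ΔP/(ρg) = 1.956e+05/(889·9.81) = 22.4 m.

h_f ≈ 22.4 m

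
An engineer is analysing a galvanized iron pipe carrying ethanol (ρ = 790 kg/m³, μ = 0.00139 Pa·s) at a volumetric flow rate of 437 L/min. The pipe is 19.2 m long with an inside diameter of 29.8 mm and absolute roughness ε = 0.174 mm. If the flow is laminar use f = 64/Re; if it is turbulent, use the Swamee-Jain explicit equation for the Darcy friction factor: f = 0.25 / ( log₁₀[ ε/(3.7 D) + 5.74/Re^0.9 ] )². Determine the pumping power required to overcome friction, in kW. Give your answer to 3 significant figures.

Q = 437 L/min = 437/60000 = 0.007283 m³/s.
Cross-sectional area A = πD²/4 = π(0.0298)²/4 = 0.0006975 m²; mean velocity V = Q/A = 0.007283/0.0006975 = 10.44 m/s.
Reynolds number Re = ρVD/μ = 790 · 10.44 · 0.0298 / 0.00139 = 1.769e+05.
Re > 4000 → turbulent. Relative roughness ε/D = 0.000174/0.0298 = 0.00584. Swamee-Jain: f = 0.25/(log₁₀[0.00584/3.7 + 5.74/1.769e+05^0.9])² = 0.25/(log₁₀[0.00158 + 0.000109])² = 0.25/(-2.773)² = 0.03251.
Darcy-Weisbach: ΔP = f(L/D)(ρV²/2) = 0.03251·(19.2/0.0298)·(790·10.44²/2) = 0.03251·644.3·4.307e+04 = 9.023e+05 Pa.
Pumping power P = QΔP = 0.007283·9.023e+05 = 6572 W = 6.57 kW.

P ≈ 6.57 kW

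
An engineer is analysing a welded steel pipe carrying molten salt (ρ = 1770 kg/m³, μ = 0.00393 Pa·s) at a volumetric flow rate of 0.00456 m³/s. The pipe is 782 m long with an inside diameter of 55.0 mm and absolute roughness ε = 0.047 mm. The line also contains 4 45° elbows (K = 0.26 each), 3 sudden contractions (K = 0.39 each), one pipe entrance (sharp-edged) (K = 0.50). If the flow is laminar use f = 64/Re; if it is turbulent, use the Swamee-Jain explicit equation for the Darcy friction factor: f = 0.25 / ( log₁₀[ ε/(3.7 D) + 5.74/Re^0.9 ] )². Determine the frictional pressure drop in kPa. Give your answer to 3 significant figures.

ΔP ≈ 1120 kPa

Cross-sectional area A = πD²/4 = π(0.055)²/4 = 0.002376 m²; mean velocity V = Q/A = 0.00456/0.002376 = 1.919 m/s.
Reynolds number Re = ρVD/μ = 1770 · 1.919 · 0.055 / 0.00393 = 4.754e+04.
Re > 4000 → turbulent. Relative roughness ε/D = 4.7e-05/0.055 = 0.000855. Swamee-Jain: f = 0.25/(log₁₀[0.000855/3.7 + 5.74/4.754e+04^0.9])² = 0.25/(log₁₀[0.000231 + 0.000354])² = 0.25/(-3.233)² = 0.02392.
Total minor-loss coefficient ΣK = 4·0.26 + 3·0.39 + 1·0.5 = 2.71.
ΔP = [f·L/D + ΣK]·(ρV²/2) = [0.02392·782/0.055 + 2.71]·(1770·1.919²/2) = [340.2 + 2.71]·3260 = 1.118e+06 Pa.
ΔP = 1.118e+06 Pa = 1120 kPa.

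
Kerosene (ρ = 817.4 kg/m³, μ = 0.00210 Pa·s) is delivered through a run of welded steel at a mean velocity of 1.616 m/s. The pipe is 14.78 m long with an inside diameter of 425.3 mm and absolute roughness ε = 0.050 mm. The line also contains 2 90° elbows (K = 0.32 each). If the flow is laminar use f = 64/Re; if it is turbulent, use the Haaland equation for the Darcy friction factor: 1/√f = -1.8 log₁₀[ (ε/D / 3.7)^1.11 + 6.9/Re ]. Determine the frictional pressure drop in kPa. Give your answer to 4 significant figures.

ΔP ≈ 1.263 kPa

Reynolds number Re = ρVD/μ = 817.4 · 1.616 · 0.4253 / 0.0021 = 2.675e+05.
Re > 4000 → turbulent. Relative roughness ε/D = 5e-05/0.4253 = 0.000118. Haaland: 1/√f = -1.8 log₁₀[(0.000118/3.7)^1.11 + 6.9/2.675e+05] = -1.8 log₁₀[1.02e-05 + 2.58e-05] = 7.999, so f = 0.01563.
Total minor-loss coefficient ΣK = 2·0.32 = 0.64.
ΔP = [f·L/D + ΣK]·(ρV²/2) = [0.01563·14.78/0.4253 + 0.64]·(817.4·1.616²/2) = [0.5431 + 0.64]·1067 = 1263 Pa.
ΔP = 1263 Pa = 1.263 kPa.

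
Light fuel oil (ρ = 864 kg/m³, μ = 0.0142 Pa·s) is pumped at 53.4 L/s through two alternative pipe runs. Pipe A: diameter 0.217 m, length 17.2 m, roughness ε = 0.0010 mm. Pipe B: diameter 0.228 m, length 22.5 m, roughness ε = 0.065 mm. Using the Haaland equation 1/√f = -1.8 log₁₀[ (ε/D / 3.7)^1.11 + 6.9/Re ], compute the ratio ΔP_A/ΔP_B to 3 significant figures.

ΔP_A/ΔP_B ≈ 0.950

Pipe A: V = Q/A = 0.0534/0.03698 = 1.444 m/s; Re = 1.906e+04; ε/D = 4.61e-06; Haaland → f = 0.02607; ΔP_A = f(L/D)(ρV²/2) = 1861 Pa.
Pipe B: V = Q/A = 0.0534/0.04083 = 1.308 m/s; Re = 1.814e+04; ε/D = 0.000285; Haaland → f = 0.02686; ΔP_B = f(L/D)(ρV²/2) = 1959 Pa.
ΔP_A/ΔP_B = 1861/1959 = 0.950.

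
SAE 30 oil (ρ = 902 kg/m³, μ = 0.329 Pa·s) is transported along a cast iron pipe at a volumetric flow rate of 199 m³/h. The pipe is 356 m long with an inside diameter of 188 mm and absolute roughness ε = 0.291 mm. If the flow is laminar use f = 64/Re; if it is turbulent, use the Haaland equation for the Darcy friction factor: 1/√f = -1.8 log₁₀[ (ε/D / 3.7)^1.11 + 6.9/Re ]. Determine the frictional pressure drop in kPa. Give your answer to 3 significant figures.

ΔP ≈ 211 kPa

Q = 199 m³/h = 199/3600 = 0.05528 m³/s.
Cross-sectional area A = πD²/4 = π(0.188)²/4 = 0.02776 m²; mean velocity V = Q/A = 0.05528/0.02776 = 1.991 m/s.
Reynolds number Re = ρVD/μ = 902 · 1.991 · 0.188 / 0.329 = 1026.
Re < 2300 → laminar flow, so f = 64/Re = 64/1026 = 0.06235 (the turbulent correlation is not needed).
Darcy-Weisbach: ΔP = f(L/D)(ρV²/2) = 0.06235·(356/0.188)·(902·1.991²/2) = 0.06235·1894·1788 = 2.112e+05 Pa.
ΔP = 2.112e+05 Pa = 211 kPa.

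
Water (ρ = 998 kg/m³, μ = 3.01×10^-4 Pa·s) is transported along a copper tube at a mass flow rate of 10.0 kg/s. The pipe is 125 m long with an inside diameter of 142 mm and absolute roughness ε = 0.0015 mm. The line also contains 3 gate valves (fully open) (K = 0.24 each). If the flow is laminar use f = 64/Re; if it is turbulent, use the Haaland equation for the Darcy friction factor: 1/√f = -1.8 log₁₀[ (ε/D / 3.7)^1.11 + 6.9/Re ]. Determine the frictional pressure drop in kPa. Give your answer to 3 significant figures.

ΔP ≈ 2.68 kPa

A = πD²/4 = π(0.142)²/4 = 0.01584 m²; mean velocity V = ṁ/(ρA) = 10/(998 · 0.01584) = 0.6327 m/s.
Reynolds number Re = ρVD/μ = 998 · 0.6327 · 0.142 / 0.000301 = 2.979e+05.
Re > 4000 → turbulent. Relative roughness ε/D = 1.5e-06/0.142 = 1.06e-05. Haaland: 1/√f = -1.8 log₁₀[(1.06e-05/3.7)^1.11 + 6.9/2.979e+05] = -1.8 log₁₀[7.01e-07 + 2.32e-05] = 8.32, so f = 0.01445.
Total minor-loss coefficient ΣK = 3·0.24 = 0.72.
ΔP = [f·L/D + ΣK]·(ρV²/2) = [0.01445·125/0.142 + 0.72]·(998·0.6327²/2) = [12.72 + 0.72]·199.8 = 2684 Pa.
ΔP = 2684 Pa = 2.68 kPa.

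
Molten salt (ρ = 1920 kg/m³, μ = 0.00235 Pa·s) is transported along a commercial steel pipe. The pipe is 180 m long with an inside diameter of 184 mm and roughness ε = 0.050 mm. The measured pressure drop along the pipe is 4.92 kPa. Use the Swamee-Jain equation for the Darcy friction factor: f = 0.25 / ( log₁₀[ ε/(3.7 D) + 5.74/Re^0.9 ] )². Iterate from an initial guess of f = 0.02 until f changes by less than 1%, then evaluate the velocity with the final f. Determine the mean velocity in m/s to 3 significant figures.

V ≈ 0.509 m/s

Rearranging Darcy-Weisbach: V = √(2·ΔP·D/(f·L·ρ)). With ε/D = 5e-05/0.184 = 0.000272, iterate starting from f = 0.02:
  f = 0.02 → V = √(2·4920·0.184/(0.02·180·1920)) = 0.5118 m/s; Re = ρVD/μ = 7.694e+04; f → 0.0202
Converged (Δf/f < 1%). With the final f = 0.0202: V = √(2·4920·0.184/(0.0202·180·1920)) = 0.5093 m/s.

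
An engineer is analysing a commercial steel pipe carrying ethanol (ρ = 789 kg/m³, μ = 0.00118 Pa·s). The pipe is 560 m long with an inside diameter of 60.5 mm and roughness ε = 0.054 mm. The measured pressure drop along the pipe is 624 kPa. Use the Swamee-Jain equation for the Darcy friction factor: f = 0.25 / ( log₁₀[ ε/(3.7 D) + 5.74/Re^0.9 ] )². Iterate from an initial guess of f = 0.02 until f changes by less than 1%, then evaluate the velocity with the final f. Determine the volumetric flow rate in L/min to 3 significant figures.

Rearranging Darcy-Weisbach: V = √(2·ΔP·D/(f·L·ρ)). With ε/D = 5.4e-05/0.0605 = 0.000893, iterate starting from f = 0.02:
  f = 0.02 → V = √(2·6.24e+05·0.0605/(0.02·560·789)) = 2.923 m/s; Re = ρVD/μ = 1.182e+05; f → 0.02162
  f = 0.02162 → V = 2.812 m/s; Re = 1.137e+05; f → 0.02169
Converged (Δf/f < 1%). With the final f = 0.02169: V = √(2·6.24e+05·0.0605/(0.02169·560·789)) = 2.807 m/s.
Q = V·A = 2.807·(π/4·0.0605²) = 0.008069 m³/s = 484 L/min.

Q ≈ 484 L/min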